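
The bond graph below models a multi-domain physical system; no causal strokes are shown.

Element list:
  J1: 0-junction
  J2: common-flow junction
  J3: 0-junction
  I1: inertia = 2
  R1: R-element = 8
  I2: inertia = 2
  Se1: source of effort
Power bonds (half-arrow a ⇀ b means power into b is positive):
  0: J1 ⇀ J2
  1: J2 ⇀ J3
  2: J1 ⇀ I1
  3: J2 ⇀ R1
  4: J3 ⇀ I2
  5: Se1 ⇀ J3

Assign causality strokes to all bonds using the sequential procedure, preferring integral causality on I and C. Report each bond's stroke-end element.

b5 stroke at J3  (Se1 fixes effort; stroke away)
b1 stroke at J2  (J3 effort already set via bond 5)
b4 stroke at I2  (0-jn J3 has e-setter on 5)
b2 stroke at I1  (prefer integral on I1)
b0 stroke at J1  (J1: last free bond brings effort in)
b3 stroke at J2  (J2: bond 0 brought flow, rest push out)

#0 →J1
#1 →J2
#2 →I1
#3 →J2
#4 →I2
#5 →J3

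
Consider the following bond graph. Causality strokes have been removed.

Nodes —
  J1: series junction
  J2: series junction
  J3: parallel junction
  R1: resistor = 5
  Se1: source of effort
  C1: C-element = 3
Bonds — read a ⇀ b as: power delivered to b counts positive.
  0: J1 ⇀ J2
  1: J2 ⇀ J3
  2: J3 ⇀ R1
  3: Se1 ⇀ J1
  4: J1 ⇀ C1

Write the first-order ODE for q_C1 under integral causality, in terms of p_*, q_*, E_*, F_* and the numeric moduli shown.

dq_C1/dt = E_Se1/5 - q_C1/15

#3 |J1  (Se1 fixes effort; stroke away)
#4 |J1  (C1: C, integral causality)
#0 |J2  (closing 1-jn rule on J1)
#1 |J3  (only one flow-in slot at J2)
#2 |R1  (0-jn J3 has e-setter on 1)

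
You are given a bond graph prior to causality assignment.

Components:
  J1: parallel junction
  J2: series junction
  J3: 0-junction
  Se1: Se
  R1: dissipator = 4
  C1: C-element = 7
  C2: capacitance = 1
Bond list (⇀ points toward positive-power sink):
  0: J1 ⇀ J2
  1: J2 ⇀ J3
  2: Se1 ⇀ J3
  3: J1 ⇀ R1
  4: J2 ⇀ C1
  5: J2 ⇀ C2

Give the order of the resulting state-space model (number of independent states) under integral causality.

2  (C1, C2 all integral)

β2 →J3  (Se1 fixes effort; stroke away)
β1 →J2  (J3 effort already set via bond 2)
β4 →J2  (prefer integral on C1)
β5 →J2  (C2 outputs effort q/C2)
β0 →J1  (J2: last free bond brings flow in)
β3 →R1  (0-jn J1 has e-setter on 0)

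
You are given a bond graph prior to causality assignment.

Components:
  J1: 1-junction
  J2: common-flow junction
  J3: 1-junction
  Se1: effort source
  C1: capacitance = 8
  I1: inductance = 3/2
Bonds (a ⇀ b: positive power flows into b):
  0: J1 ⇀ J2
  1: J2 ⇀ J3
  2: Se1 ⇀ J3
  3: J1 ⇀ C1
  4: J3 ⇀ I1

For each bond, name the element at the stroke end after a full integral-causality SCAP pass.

bond 0 |J2
bond 1 |J3
bond 2 |J3
bond 3 |J1
bond 4 |I1

b2 |J3  (source Se1 imposes e)
b3 |J1  (C1 outputs effort q/C1)
b0 |J2  (J1: last free bond brings flow in)
b1 |J3  (J2: last free bond brings flow in)
b4 |I1  (closing 1-jn rule on J3)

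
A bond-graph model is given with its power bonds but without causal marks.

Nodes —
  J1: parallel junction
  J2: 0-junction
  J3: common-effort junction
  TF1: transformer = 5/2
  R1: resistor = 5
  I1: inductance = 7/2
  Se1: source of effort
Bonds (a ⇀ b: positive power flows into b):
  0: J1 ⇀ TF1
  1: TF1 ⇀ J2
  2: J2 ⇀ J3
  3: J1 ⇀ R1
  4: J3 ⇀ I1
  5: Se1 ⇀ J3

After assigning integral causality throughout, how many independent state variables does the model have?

bond 5 stroke at J3  (Se1 fixes effort; stroke away)
bond 2 stroke at J2  (common-e at J3 fixed by 5)
bond 4 stroke at I1  (0-jn J3 has e-setter on 5)
bond 1 stroke at TF1  (J2: bond 2 brought effort, rest push out)
bond 0 stroke at J1  (TF TF1: opposite of bond 1)
bond 3 stroke at R1  (common-e at J1 fixed by 0)

1  (I1 all integral)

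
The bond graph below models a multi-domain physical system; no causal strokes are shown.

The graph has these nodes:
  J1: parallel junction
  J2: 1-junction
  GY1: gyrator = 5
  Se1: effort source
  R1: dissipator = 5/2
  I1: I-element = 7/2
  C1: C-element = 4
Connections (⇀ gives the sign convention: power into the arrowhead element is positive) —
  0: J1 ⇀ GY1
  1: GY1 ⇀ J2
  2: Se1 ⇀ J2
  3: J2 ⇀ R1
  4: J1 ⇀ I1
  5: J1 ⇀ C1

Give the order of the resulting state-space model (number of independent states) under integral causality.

b2 stroke→J2  (source Se1 imposes e)
b4 stroke→I1  (I1: I, integral causality)
b5 stroke→J1  (C1: C, integral causality)
b0 stroke→GY1  (common-e at J1 fixed by 5)
b1 stroke→GY1  (GY GY1: same side as bond 0)
b3 stroke→J2  (J2 flow already set via bond 1)

2  (C1, I1 all integral)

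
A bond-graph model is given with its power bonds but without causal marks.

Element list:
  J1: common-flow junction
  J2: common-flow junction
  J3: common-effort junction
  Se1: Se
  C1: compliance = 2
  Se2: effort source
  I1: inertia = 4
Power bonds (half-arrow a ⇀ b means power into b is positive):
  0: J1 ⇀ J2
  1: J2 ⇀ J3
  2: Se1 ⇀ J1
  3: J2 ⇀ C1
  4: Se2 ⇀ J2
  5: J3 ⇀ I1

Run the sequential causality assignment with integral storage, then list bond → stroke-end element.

#0 |J2
#1 |J3
#2 |J1
#3 |J2
#4 |J2
#5 |I1

β2 →J1  (Se1: effort source, stroke at far end)
β4 →J2  (Se2 (Se) sets effort on bond)
β0 →J2  (only one flow-in slot at J1)
β3 →J2  (prefer integral on C1)
β1 →J3  (J2: last free bond brings flow in)
β5 →I1  (J3 effort already set via bond 1)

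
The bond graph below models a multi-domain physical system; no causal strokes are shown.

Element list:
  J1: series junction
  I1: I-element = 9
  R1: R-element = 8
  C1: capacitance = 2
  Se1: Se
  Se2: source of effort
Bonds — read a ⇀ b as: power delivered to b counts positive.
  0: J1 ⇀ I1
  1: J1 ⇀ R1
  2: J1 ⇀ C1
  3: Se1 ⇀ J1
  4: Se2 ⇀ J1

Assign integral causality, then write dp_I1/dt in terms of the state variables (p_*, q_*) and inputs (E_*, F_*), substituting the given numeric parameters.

b3 →J1  (Se1: effort source, stroke at far end)
b4 →J1  (Se2: effort source, stroke at far end)
b0 →I1  (I1 integral (f out))
b1 →J1  (common-f at J1 fixed by 0)
b2 →J1  (J1: bond 0 brought flow, rest push out)

dp_I1/dt = E_Se1 + E_Se2 - 8*p_I1/9 - q_C1/2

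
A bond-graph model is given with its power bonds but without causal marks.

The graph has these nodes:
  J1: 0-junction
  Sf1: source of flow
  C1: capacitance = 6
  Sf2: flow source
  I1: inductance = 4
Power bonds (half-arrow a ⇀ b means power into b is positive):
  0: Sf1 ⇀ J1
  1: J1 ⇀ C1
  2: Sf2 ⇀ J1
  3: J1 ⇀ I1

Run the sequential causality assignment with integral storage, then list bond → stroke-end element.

bond 0 stroke at Sf1  (Sf1 (Sf) sets flow on bond)
bond 2 stroke at Sf2  (Sf2 fixes flow; stroke at Sf2)
bond 1 stroke at J1  (C1 integral (e out))
bond 3 stroke at I1  (J1: bond 1 brought effort, rest push out)

β0 stroke at Sf1
β1 stroke at J1
β2 stroke at Sf2
β3 stroke at I1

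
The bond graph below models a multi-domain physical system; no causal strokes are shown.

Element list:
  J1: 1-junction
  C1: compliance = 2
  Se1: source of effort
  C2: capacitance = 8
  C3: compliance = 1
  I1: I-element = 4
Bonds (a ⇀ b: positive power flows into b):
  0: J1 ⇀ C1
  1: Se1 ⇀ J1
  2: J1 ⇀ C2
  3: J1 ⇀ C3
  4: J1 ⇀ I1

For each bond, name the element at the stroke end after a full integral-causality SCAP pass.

b1 stroke→J1  (source Se1 imposes e)
b0 stroke→J1  (C1 integral (e out))
b2 stroke→J1  (C2: C, integral causality)
b3 stroke→J1  (C3: C, integral causality)
b4 stroke→I1  (only one flow-in slot at J1)

β0 |J1
β1 |J1
β2 |J1
β3 |J1
β4 |I1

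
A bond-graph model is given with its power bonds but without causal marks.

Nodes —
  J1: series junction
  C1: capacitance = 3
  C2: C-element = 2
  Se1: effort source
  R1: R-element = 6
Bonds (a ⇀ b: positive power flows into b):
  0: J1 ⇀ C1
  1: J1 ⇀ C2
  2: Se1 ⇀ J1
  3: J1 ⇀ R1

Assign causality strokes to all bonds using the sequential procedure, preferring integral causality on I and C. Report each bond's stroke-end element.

β0 stroke at J1
β1 stroke at J1
β2 stroke at J1
β3 stroke at R1

#2 |J1  (Se1 fixes effort; stroke away)
#0 |J1  (C1: C, integral causality)
#1 |J1  (prefer integral on C2)
#3 |R1  (J1: last free bond brings flow in)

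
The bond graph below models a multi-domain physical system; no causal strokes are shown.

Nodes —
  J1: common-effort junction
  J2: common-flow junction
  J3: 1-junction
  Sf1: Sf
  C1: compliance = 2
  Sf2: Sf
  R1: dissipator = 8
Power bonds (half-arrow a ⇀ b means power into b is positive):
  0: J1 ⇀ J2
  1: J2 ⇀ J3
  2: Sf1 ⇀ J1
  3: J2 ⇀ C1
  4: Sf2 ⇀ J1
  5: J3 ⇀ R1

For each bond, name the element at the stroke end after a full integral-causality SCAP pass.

#2 |Sf1  (Sf1 (Sf) sets flow on bond)
#4 |Sf2  (source Sf2 imposes f)
#0 |J1  (J1 needs exactly one e-in)
#1 |J2  (common-f at J2 fixed by 0)
#3 |J2  (1-jn J2 has f-setter on 0)
#5 |J3  (common-f at J3 fixed by 1)

b0 |J1
b1 |J2
b2 |Sf1
b3 |J2
b4 |Sf2
b5 |J3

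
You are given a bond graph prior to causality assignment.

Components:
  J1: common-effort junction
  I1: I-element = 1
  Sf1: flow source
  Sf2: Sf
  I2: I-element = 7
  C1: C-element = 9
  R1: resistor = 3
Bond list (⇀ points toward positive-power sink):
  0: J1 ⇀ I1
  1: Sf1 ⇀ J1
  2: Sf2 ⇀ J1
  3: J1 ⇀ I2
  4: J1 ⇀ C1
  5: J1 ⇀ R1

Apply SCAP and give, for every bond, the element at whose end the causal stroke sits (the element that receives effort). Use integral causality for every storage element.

#0 stroke→I1
#1 stroke→Sf1
#2 stroke→Sf2
#3 stroke→I2
#4 stroke→J1
#5 stroke→R1

bond 1 stroke at Sf1  (Sf1 fixes flow; stroke at Sf1)
bond 2 stroke at Sf2  (source Sf2 imposes f)
bond 0 stroke at I1  (I1 outputs flow p/I1)
bond 3 stroke at I2  (prefer integral on I2)
bond 4 stroke at J1  (C1: C, integral causality)
bond 5 stroke at R1  (common-e at J1 fixed by 4)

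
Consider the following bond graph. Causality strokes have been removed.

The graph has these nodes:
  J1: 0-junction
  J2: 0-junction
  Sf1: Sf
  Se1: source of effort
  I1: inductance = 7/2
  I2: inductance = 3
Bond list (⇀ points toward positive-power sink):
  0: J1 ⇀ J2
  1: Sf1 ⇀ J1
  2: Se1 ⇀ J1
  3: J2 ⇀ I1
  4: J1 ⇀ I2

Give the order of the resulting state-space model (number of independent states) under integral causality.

2  (I1, I2 all integral)

bond 1 stroke at Sf1  (Sf1 (Sf) sets flow on bond)
bond 2 stroke at J1  (Se1: effort source, stroke at far end)
bond 0 stroke at J2  (common-e at J1 fixed by 2)
bond 4 stroke at I2  (J1 effort already set via bond 2)
bond 3 stroke at I1  (J2 effort already set via bond 0)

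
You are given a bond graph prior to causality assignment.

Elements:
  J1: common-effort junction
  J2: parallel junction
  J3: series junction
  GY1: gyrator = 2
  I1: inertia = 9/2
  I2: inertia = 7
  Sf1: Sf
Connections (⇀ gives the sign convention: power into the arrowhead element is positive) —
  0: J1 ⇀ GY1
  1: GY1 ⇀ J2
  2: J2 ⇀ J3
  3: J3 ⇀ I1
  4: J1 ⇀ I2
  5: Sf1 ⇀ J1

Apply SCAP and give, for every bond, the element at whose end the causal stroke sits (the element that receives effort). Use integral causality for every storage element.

#0 →J1
#1 →J2
#2 →J3
#3 →I1
#4 →I2
#5 →Sf1

#5 stroke→Sf1  (Sf1: flow source, stroke at near end)
#3 stroke→I1  (I1 outputs flow p/I1)
#2 stroke→J3  (J3 flow already set via bond 3)
#1 stroke→J2  (J2: last free bond brings effort in)
#0 stroke→J1  (GY1: gyrator matches bond 1)
#4 stroke→I2  (common-e at J1 fixed by 0)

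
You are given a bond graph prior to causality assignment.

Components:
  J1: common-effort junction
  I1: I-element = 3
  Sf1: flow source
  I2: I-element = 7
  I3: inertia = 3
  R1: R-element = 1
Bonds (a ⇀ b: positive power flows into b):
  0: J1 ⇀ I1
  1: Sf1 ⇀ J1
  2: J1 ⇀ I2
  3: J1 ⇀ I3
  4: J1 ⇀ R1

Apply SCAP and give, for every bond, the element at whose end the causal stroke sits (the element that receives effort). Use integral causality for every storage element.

β1 →Sf1  (Sf1: flow source, stroke at near end)
β0 →I1  (I1: I, integral causality)
β2 →I2  (I2 outputs flow p/I2)
β3 →I3  (prefer integral on I3)
β4 →J1  (only one effort-in slot at J1)

bond 0 stroke at I1
bond 1 stroke at Sf1
bond 2 stroke at I2
bond 3 stroke at I3
bond 4 stroke at J1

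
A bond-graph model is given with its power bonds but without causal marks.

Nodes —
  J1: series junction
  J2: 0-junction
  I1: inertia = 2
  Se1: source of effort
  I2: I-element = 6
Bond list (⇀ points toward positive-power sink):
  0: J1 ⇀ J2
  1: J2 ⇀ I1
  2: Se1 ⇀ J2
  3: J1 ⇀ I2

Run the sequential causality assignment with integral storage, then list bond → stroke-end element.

b2 |J2  (Se1 (Se) sets effort on bond)
b0 |J1  (J2: bond 2 brought effort, rest push out)
b1 |I1  (J2: bond 2 brought effort, rest push out)
b3 |I2  (closing 1-jn rule on J1)

#0 stroke→J1
#1 stroke→I1
#2 stroke→J2
#3 stroke→I2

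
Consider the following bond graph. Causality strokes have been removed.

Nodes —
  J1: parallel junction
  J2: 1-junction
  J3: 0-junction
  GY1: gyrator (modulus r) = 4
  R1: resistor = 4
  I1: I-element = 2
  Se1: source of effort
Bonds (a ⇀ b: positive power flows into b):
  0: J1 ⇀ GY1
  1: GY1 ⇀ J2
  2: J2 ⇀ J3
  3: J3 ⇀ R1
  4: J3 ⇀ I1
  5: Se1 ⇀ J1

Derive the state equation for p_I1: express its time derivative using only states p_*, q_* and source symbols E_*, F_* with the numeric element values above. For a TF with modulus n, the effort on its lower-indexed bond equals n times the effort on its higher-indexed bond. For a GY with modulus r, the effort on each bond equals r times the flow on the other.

dp_I1/dt = E_Se1 - 2*p_I1

bond 5 →J1  (source Se1 imposes e)
bond 0 →GY1  (0-jn J1 has e-setter on 5)
bond 1 →GY1  (GY1: gyrator matches bond 0)
bond 2 →J2  (1-jn J2 has f-setter on 1)
bond 4 →I1  (I1 outputs flow p/I1)
bond 3 →J3  (J3: last free bond brings effort in)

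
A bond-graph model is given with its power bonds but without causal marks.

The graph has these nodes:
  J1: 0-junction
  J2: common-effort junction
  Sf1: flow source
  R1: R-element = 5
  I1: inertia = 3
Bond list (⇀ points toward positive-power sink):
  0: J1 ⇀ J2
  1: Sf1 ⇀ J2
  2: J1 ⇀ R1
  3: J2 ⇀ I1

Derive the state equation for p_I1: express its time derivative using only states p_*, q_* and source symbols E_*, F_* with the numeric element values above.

dp_I1/dt = 5*F_Sf1 - 5*p_I1/3

bond 1 stroke→Sf1  (Sf1 (Sf) sets flow on bond)
bond 3 stroke→I1  (I1 integral (f out))
bond 0 stroke→J2  (J2: last free bond brings effort in)
bond 2 stroke→J1  (only one effort-in slot at J1)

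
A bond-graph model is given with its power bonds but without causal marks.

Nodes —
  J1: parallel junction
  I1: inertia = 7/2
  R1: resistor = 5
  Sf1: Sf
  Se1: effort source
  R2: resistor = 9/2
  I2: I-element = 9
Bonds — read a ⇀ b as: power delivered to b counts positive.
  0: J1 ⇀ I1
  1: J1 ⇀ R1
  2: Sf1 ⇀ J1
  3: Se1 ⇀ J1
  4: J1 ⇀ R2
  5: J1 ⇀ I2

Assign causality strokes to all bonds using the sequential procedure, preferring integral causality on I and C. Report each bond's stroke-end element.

bond 2 stroke→Sf1  (Sf1 (Sf) sets flow on bond)
bond 3 stroke→J1  (Se1 fixes effort; stroke away)
bond 0 stroke→I1  (0-jn J1 has e-setter on 3)
bond 1 stroke→R1  (common-e at J1 fixed by 3)
bond 4 stroke→R2  (J1 effort already set via bond 3)
bond 5 stroke→I2  (J1 effort already set via bond 3)

β0 stroke at I1
β1 stroke at R1
β2 stroke at Sf1
β3 stroke at J1
β4 stroke at R2
β5 stroke at I2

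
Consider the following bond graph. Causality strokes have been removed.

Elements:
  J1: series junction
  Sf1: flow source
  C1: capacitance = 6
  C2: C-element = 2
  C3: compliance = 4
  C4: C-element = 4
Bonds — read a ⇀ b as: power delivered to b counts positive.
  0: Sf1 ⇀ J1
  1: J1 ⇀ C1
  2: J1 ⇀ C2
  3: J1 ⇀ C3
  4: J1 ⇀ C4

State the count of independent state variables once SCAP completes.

β0 stroke→Sf1  (Sf1: flow source, stroke at near end)
β1 stroke→J1  (common-f at J1 fixed by 0)
β2 stroke→J1  (J1 flow already set via bond 0)
β3 stroke→J1  (J1 flow already set via bond 0)
β4 stroke→J1  (common-f at J1 fixed by 0)

4  (C1, C2, C3, C4 all integral)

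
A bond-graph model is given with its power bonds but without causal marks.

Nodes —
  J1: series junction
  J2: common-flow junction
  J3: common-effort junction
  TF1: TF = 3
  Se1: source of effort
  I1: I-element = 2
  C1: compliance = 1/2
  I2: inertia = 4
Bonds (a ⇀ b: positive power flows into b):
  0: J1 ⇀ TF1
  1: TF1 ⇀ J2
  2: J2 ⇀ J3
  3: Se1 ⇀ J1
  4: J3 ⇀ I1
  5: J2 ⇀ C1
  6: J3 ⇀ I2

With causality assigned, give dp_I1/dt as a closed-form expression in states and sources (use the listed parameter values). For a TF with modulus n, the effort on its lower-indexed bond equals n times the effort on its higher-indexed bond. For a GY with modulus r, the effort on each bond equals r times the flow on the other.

dp_I1/dt = E_Se1/3 - 2*q_C1

b3 →J1  (Se1: effort source, stroke at far end)
b0 →TF1  (J1 needs exactly one f-in)
b1 →J2  (TF TF1: opposite of bond 0)
b4 →I1  (prefer integral on I1)
b5 →J2  (C1 outputs effort q/C1)
b2 →J3  (closing 1-jn rule on J2)
b6 →I2  (J3 effort already set via bond 2)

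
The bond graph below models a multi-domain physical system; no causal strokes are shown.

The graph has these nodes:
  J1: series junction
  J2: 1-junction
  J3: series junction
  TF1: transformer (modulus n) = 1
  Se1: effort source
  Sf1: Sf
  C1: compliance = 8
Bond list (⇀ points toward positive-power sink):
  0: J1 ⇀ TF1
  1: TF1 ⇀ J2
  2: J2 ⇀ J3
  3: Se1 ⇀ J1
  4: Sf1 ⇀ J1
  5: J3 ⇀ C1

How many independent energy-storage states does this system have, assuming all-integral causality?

1  (C1 all integral)

β3 |J1  (Se1 fixes effort; stroke away)
β4 |Sf1  (Sf1: flow source, stroke at near end)
β0 |J1  (1-jn J1 has f-setter on 4)
β1 |TF1  (through TF1, causality passes straight; one stroke at TF1)
β2 |J2  (J2: bond 1 brought flow, rest push out)
β5 |J3  (J3 flow already set via bond 2)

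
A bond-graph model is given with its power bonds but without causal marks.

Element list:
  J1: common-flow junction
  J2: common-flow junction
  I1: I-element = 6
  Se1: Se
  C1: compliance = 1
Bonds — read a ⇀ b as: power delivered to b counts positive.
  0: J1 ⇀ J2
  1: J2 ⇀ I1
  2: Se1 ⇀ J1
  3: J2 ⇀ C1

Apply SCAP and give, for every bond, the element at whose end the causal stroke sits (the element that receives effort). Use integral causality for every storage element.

bond 0 |J2
bond 1 |I1
bond 2 |J1
bond 3 |J2

β2 stroke→J1  (Se1 fixes effort; stroke away)
β0 stroke→J2  (J1: last free bond brings flow in)
β1 stroke→I1  (prefer integral on I1)
β3 stroke→J2  (J2: bond 1 brought flow, rest push out)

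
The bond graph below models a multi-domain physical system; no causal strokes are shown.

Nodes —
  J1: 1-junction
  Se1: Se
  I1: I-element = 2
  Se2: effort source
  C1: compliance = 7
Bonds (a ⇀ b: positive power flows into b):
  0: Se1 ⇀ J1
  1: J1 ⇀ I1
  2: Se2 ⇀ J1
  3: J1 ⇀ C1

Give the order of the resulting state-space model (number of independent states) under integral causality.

bond 0 |J1  (source Se1 imposes e)
bond 2 |J1  (source Se2 imposes e)
bond 1 |I1  (prefer integral on I1)
bond 3 |J1  (J1 flow already set via bond 1)

2  (C1, I1 all integral)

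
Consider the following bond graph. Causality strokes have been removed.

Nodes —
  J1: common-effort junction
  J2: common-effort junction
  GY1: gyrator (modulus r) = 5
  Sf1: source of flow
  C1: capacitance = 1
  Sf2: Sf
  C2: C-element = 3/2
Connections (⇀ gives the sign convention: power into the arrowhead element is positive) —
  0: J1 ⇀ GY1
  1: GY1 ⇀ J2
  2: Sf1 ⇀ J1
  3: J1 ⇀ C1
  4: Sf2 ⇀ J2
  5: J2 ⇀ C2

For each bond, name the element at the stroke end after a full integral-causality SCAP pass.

β2 |Sf1  (Sf1 fixes flow; stroke at Sf1)
β4 |Sf2  (source Sf2 imposes f)
β3 |J1  (C1 integral (e out))
β0 |GY1  (0-jn J1 has e-setter on 3)
β1 |GY1  (GY1 both-in/both-out from 0)
β5 |J2  (closing 0-jn rule on J2)

β0 stroke→GY1
β1 stroke→GY1
β2 stroke→Sf1
β3 stroke→J1
β4 stroke→Sf2
β5 stroke→J2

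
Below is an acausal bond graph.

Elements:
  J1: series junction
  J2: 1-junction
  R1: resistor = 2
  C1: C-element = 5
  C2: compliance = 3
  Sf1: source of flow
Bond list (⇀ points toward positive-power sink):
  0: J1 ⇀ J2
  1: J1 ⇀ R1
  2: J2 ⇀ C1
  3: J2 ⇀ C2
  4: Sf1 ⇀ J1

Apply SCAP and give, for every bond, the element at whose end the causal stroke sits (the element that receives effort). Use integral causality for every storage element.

β0 stroke→J1
β1 stroke→J1
β2 stroke→J2
β3 stroke→J2
β4 stroke→Sf1

b4 |Sf1  (source Sf1 imposes f)
b0 |J1  (common-f at J1 fixed by 4)
b1 |J1  (1-jn J1 has f-setter on 4)
b2 |J2  (J2 flow already set via bond 0)
b3 |J2  (common-f at J2 fixed by 0)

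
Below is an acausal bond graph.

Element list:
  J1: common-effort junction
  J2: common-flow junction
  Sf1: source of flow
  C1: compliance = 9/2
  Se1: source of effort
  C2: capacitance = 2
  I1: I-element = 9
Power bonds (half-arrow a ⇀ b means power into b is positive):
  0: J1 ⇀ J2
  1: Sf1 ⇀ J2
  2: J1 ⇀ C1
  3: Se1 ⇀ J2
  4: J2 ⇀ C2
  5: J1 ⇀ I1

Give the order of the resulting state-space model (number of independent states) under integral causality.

bond 1 stroke at Sf1  (Sf1: flow source, stroke at near end)
bond 3 stroke at J2  (Se1 (Se) sets effort on bond)
bond 0 stroke at J2  (1-jn J2 has f-setter on 1)
bond 4 stroke at J2  (J2: bond 1 brought flow, rest push out)
bond 2 stroke at J1  (prefer integral on C1)
bond 5 stroke at I1  (common-e at J1 fixed by 2)

3  (C1, C2, I1 all integral)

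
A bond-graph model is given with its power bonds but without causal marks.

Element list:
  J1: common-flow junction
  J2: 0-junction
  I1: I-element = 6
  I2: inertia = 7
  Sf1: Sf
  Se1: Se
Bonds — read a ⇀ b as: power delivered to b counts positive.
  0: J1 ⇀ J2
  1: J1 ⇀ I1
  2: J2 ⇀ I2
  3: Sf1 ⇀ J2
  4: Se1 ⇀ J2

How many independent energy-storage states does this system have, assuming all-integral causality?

bond 3 stroke→Sf1  (source Sf1 imposes f)
bond 4 stroke→J2  (Se1 (Se) sets effort on bond)
bond 0 stroke→J1  (common-e at J2 fixed by 4)
bond 2 stroke→I2  (common-e at J2 fixed by 4)
bond 1 stroke→I1  (closing 1-jn rule on J1)

2  (I1, I2 all integral)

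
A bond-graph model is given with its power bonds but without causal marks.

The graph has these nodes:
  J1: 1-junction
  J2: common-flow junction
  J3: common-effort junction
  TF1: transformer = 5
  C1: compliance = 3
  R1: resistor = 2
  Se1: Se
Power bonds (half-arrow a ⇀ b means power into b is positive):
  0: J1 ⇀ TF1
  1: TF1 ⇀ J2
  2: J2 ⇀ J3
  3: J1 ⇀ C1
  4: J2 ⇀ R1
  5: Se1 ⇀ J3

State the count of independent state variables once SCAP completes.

bond 5 stroke at J3  (Se1: effort source, stroke at far end)
bond 2 stroke at J2  (J3: bond 5 brought effort, rest push out)
bond 3 stroke at J1  (prefer integral on C1)
bond 0 stroke at TF1  (only one flow-in slot at J1)
bond 1 stroke at J2  (through TF1, causality passes straight; one stroke at TF1)
bond 4 stroke at R1  (closing 1-jn rule on J2)

1  (C1 all integral)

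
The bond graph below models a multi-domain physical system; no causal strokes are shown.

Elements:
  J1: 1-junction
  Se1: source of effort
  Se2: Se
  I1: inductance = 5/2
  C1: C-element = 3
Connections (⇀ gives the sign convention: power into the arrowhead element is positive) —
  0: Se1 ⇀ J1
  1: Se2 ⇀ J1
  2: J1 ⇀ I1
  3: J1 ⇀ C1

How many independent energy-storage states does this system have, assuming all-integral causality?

2  (C1, I1 all integral)

bond 0 stroke→J1  (Se1 (Se) sets effort on bond)
bond 1 stroke→J1  (Se2 (Se) sets effort on bond)
bond 2 stroke→I1  (I1 integral (f out))
bond 3 stroke→J1  (J1 flow already set via bond 2)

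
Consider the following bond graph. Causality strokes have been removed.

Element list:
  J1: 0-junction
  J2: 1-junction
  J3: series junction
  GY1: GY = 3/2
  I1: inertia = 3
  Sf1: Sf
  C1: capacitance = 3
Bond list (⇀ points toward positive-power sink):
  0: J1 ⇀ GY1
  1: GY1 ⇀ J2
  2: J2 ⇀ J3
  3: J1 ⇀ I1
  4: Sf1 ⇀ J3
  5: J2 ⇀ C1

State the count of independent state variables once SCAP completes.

2  (C1, I1 all integral)

bond 4 |Sf1  (Sf1: flow source, stroke at near end)
bond 2 |J3  (J3 flow already set via bond 4)
bond 1 |J2  (J2: bond 2 brought flow, rest push out)
bond 5 |J2  (common-f at J2 fixed by 2)
bond 0 |J1  (GY1: gyrator matches bond 1)
bond 3 |I1  (0-jn J1 has e-setter on 0)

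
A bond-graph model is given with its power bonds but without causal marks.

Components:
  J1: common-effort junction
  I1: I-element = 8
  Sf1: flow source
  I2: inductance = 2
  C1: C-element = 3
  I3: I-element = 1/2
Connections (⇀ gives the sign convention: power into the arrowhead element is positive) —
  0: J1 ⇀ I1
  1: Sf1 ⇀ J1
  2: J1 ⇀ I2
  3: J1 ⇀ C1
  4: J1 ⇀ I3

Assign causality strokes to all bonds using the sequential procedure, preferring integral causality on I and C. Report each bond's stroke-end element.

β0 →I1
β1 →Sf1
β2 →I2
β3 →J1
β4 →I3

b1 |Sf1  (Sf1 (Sf) sets flow on bond)
b0 |I1  (prefer integral on I1)
b2 |I2  (I2: I, integral causality)
b3 |J1  (C1 outputs effort q/C1)
b4 |I3  (common-e at J1 fixed by 3)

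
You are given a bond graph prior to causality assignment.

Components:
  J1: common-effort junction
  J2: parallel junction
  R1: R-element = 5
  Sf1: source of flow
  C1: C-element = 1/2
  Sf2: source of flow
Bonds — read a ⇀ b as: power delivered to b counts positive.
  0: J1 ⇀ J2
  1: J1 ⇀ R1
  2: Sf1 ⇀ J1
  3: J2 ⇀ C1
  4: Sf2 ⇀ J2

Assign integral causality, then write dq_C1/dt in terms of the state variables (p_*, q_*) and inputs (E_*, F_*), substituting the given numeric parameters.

dq_C1/dt = F_Sf1 + F_Sf2 - 2*q_C1/5

bond 2 |Sf1  (Sf1 (Sf) sets flow on bond)
bond 4 |Sf2  (Sf2 (Sf) sets flow on bond)
bond 3 |J2  (prefer integral on C1)
bond 0 |J1  (J2: bond 3 brought effort, rest push out)
bond 1 |R1  (J1: bond 0 brought effort, rest push out)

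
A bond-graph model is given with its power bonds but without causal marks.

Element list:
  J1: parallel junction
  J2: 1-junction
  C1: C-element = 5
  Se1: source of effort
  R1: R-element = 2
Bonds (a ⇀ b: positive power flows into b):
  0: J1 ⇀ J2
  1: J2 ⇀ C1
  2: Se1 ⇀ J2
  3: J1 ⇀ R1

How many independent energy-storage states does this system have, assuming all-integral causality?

#2 |J2  (Se1 (Se) sets effort on bond)
#1 |J2  (prefer integral on C1)
#0 |J1  (J2: last free bond brings flow in)
#3 |R1  (J1 effort already set via bond 0)

1  (C1 all integral)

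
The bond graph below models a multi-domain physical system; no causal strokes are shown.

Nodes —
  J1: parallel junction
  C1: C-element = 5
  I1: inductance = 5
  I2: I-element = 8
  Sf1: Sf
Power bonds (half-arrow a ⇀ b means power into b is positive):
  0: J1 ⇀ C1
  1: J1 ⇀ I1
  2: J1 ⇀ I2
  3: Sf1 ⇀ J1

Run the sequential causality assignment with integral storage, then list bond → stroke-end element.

bond 3 →Sf1  (Sf1 fixes flow; stroke at Sf1)
bond 0 →J1  (C1 integral (e out))
bond 1 →I1  (J1: bond 0 brought effort, rest push out)
bond 2 →I2  (J1 effort already set via bond 0)

b0 stroke at J1
b1 stroke at I1
b2 stroke at I2
b3 stroke at Sf1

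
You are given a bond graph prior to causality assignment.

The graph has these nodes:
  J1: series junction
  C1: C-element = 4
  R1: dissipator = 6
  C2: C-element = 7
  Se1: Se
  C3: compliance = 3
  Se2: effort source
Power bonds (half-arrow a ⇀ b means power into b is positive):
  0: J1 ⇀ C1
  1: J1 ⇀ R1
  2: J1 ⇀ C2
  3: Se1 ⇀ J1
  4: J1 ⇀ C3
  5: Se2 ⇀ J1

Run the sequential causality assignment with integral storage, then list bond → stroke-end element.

bond 0 →J1
bond 1 →R1
bond 2 →J1
bond 3 →J1
bond 4 →J1
bond 5 →J1

b3 |J1  (Se1 (Se) sets effort on bond)
b5 |J1  (Se2: effort source, stroke at far end)
b0 |J1  (C1: C, integral causality)
b2 |J1  (C2: C, integral causality)
b4 |J1  (C3: C, integral causality)
b1 |R1  (closing 1-jn rule on J1)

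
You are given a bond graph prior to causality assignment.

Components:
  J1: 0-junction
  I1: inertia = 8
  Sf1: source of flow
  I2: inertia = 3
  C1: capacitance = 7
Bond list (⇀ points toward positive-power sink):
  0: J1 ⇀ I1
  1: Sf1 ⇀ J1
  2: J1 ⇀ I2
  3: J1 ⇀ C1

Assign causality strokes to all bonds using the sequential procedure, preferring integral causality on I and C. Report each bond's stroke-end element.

β0 →I1
β1 →Sf1
β2 →I2
β3 →J1

#1 stroke at Sf1  (Sf1: flow source, stroke at near end)
#0 stroke at I1  (I1 integral (f out))
#2 stroke at I2  (I2 outputs flow p/I2)
#3 stroke at J1  (only one effort-in slot at J1)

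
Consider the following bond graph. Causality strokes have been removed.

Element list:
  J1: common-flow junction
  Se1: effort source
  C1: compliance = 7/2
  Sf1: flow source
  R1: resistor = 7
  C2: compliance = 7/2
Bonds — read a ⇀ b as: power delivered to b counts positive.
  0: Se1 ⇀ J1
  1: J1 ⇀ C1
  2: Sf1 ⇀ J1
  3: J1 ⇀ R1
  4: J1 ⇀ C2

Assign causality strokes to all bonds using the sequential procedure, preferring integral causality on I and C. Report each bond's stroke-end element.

β0 |J1
β1 |J1
β2 |Sf1
β3 |J1
β4 |J1

#0 |J1  (Se1: effort source, stroke at far end)
#2 |Sf1  (Sf1 fixes flow; stroke at Sf1)
#1 |J1  (J1 flow already set via bond 2)
#3 |J1  (common-f at J1 fixed by 2)
#4 |J1  (1-jn J1 has f-setter on 2)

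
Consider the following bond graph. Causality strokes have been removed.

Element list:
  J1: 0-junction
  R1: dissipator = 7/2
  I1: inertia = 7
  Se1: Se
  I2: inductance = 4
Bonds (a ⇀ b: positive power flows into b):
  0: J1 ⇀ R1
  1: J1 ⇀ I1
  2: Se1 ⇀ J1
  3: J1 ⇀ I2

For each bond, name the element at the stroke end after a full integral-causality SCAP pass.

β2 |J1  (source Se1 imposes e)
β0 |R1  (common-e at J1 fixed by 2)
β1 |I1  (J1: bond 2 brought effort, rest push out)
β3 |I2  (J1 effort already set via bond 2)

b0 |R1
b1 |I1
b2 |J1
b3 |I2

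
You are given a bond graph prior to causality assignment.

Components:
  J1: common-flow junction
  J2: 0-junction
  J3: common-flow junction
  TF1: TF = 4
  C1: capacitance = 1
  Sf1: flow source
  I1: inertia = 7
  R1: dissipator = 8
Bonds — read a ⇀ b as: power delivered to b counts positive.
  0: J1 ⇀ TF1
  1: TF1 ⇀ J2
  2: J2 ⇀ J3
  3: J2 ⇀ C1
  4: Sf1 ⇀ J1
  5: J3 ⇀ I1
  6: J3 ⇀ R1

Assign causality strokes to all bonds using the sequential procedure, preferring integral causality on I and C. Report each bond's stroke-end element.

β0 |J1
β1 |TF1
β2 |J3
β3 |J2
β4 |Sf1
β5 |I1
β6 |J3

β4 stroke→Sf1  (source Sf1 imposes f)
β0 stroke→J1  (J1 flow already set via bond 4)
β1 stroke→TF1  (TF1 one-in-one-out from 0)
β3 stroke→J2  (C1 outputs effort q/C1)
β2 stroke→J3  (0-jn J2 has e-setter on 3)
β5 stroke→I1  (I1 outputs flow p/I1)
β6 stroke→J3  (1-jn J3 has f-setter on 5)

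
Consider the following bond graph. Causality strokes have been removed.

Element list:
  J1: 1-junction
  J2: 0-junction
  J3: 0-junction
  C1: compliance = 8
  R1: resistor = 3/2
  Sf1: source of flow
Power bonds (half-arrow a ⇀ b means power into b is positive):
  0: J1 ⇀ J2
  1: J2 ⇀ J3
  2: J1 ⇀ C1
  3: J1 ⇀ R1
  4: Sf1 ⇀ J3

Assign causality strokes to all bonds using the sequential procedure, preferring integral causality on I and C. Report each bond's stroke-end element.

bond 0 stroke→J2
bond 1 stroke→J3
bond 2 stroke→J1
bond 3 stroke→J1
bond 4 stroke→Sf1

bond 4 stroke→Sf1  (source Sf1 imposes f)
bond 1 stroke→J3  (J3: last free bond brings effort in)
bond 0 stroke→J2  (closing 0-jn rule on J2)
bond 2 stroke→J1  (common-f at J1 fixed by 0)
bond 3 stroke→J1  (1-jn J1 has f-setter on 0)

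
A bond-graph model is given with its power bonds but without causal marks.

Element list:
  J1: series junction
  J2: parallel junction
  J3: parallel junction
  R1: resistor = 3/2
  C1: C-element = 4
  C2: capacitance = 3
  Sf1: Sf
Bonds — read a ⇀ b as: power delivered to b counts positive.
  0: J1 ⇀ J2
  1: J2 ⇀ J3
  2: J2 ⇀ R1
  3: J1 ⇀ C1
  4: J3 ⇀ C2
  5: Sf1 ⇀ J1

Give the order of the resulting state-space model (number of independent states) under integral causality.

2  (C1, C2 all integral)

#5 →Sf1  (Sf1 (Sf) sets flow on bond)
#0 →J1  (1-jn J1 has f-setter on 5)
#3 →J1  (common-f at J1 fixed by 5)
#4 →J3  (C2: C, integral causality)
#1 →J2  (0-jn J3 has e-setter on 4)
#2 →R1  (0-jn J2 has e-setter on 1)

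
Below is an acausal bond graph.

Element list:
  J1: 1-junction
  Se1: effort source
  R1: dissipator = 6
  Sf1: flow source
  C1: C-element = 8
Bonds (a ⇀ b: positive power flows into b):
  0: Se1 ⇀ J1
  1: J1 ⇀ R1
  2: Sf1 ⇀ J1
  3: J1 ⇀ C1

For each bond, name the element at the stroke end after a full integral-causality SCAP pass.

bond 0 |J1
bond 1 |J1
bond 2 |Sf1
bond 3 |J1

β0 stroke→J1  (source Se1 imposes e)
β2 stroke→Sf1  (Sf1 fixes flow; stroke at Sf1)
β1 stroke→J1  (1-jn J1 has f-setter on 2)
β3 stroke→J1  (J1 flow already set via bond 2)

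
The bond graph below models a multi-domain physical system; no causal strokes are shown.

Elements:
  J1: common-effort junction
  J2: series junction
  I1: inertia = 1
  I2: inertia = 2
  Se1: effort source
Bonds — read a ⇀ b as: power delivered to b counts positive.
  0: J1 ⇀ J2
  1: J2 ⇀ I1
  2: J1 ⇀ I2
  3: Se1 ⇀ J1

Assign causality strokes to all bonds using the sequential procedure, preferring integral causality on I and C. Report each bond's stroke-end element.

#0 stroke→J2
#1 stroke→I1
#2 stroke→I2
#3 stroke→J1

β3 stroke→J1  (Se1: effort source, stroke at far end)
β0 stroke→J2  (0-jn J1 has e-setter on 3)
β2 stroke→I2  (J1: bond 3 brought effort, rest push out)
β1 stroke→I1  (J2 needs exactly one f-in)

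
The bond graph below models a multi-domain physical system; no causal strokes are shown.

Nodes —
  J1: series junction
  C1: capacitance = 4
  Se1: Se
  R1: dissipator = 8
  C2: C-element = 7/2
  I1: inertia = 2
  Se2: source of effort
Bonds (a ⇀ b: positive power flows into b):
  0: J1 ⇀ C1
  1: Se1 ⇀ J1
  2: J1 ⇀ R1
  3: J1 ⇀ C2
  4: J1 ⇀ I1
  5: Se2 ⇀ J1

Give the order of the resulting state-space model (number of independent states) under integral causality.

β1 |J1  (Se1 fixes effort; stroke away)
β5 |J1  (Se2 fixes effort; stroke away)
β0 |J1  (C1 integral (e out))
β3 |J1  (prefer integral on C2)
β4 |I1  (I1 outputs flow p/I1)
β2 |J1  (J1 flow already set via bond 4)

3  (C1, C2, I1 all integral)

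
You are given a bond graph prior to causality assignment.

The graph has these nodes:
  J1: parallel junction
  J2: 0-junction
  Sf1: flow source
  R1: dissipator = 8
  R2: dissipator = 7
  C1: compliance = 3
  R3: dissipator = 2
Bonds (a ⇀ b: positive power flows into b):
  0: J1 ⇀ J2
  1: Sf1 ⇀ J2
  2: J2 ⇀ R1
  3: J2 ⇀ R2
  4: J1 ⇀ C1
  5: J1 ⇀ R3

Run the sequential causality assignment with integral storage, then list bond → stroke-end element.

#1 stroke at Sf1  (Sf1 fixes flow; stroke at Sf1)
#4 stroke at J1  (C1: C, integral causality)
#0 stroke at J2  (J1 effort already set via bond 4)
#5 stroke at R3  (common-e at J1 fixed by 4)
#2 stroke at R1  (common-e at J2 fixed by 0)
#3 stroke at R2  (J2: bond 0 brought effort, rest push out)

bond 0 |J2
bond 1 |Sf1
bond 2 |R1
bond 3 |R2
bond 4 |J1
bond 5 |R3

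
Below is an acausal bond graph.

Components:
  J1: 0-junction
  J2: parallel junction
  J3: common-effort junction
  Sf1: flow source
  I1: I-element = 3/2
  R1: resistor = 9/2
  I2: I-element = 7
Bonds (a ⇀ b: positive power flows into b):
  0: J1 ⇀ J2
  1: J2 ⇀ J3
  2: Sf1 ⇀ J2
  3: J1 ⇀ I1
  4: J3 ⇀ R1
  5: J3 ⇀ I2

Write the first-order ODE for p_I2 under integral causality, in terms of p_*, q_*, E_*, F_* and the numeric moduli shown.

β2 |Sf1  (Sf1 fixes flow; stroke at Sf1)
β3 |I1  (I1: I, integral causality)
β0 |J1  (only one effort-in slot at J1)
β1 |J2  (only one effort-in slot at J2)
β5 |I2  (I2: I, integral causality)
β4 |J3  (J3: last free bond brings effort in)

dp_I2/dt = 9*F_Sf1/2 - 3*p_I1 - 9*p_I2/14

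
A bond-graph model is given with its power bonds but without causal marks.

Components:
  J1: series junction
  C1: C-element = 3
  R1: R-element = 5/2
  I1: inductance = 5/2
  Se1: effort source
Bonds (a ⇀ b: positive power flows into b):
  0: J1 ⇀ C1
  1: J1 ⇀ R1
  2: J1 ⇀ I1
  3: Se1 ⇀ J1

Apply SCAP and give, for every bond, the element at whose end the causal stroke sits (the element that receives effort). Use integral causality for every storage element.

#3 stroke→J1  (Se1 (Se) sets effort on bond)
#0 stroke→J1  (C1 integral (e out))
#2 stroke→I1  (I1 integral (f out))
#1 stroke→J1  (1-jn J1 has f-setter on 2)

bond 0 →J1
bond 1 →J1
bond 2 →I1
bond 3 →J1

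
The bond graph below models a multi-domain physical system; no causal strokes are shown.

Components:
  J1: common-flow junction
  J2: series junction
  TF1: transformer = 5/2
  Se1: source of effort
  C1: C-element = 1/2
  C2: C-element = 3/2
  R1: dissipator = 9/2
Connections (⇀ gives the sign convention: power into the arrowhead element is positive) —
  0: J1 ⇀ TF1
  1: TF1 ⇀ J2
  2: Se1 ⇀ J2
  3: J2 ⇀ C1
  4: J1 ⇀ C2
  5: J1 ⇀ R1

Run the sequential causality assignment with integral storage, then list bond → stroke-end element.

β0 stroke→J1
β1 stroke→TF1
β2 stroke→J2
β3 stroke→J2
β4 stroke→J1
β5 stroke→R1

#2 |J2  (Se1 (Se) sets effort on bond)
#3 |J2  (C1: C, integral causality)
#1 |TF1  (closing 1-jn rule on J2)
#0 |J1  (TF1 one-in-one-out from 1)
#4 |J1  (C2: C, integral causality)
#5 |R1  (J1: last free bond brings flow in)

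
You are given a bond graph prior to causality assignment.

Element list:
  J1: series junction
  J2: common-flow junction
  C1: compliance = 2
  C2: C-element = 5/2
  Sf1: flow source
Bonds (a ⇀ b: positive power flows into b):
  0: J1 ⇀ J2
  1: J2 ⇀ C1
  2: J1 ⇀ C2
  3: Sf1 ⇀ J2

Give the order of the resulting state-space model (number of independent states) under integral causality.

bond 3 |Sf1  (Sf1 fixes flow; stroke at Sf1)
bond 0 |J2  (J2: bond 3 brought flow, rest push out)
bond 1 |J2  (J2 flow already set via bond 3)
bond 2 |J1  (J1 flow already set via bond 0)

2  (C1, C2 all integral)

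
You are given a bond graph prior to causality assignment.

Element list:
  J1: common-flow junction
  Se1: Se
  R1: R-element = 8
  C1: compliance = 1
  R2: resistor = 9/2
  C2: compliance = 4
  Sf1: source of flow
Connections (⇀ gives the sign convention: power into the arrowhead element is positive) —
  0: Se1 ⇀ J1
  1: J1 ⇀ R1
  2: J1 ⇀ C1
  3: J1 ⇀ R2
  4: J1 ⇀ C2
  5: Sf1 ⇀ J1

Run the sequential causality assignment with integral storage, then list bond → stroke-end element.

β0 stroke at J1
β1 stroke at J1
β2 stroke at J1
β3 stroke at J1
β4 stroke at J1
β5 stroke at Sf1

β0 |J1  (source Se1 imposes e)
β5 |Sf1  (Sf1 fixes flow; stroke at Sf1)
β1 |J1  (1-jn J1 has f-setter on 5)
β2 |J1  (1-jn J1 has f-setter on 5)
β3 |J1  (J1: bond 5 brought flow, rest push out)
β4 |J1  (common-f at J1 fixed by 5)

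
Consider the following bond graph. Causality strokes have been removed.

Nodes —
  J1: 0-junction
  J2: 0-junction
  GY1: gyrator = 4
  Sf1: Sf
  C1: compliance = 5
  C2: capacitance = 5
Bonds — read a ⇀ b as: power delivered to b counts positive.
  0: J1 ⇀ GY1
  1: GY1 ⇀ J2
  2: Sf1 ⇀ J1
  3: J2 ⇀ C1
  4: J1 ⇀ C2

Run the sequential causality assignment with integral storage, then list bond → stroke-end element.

b0 |GY1
b1 |GY1
b2 |Sf1
b3 |J2
b4 |J1

bond 2 stroke→Sf1  (Sf1: flow source, stroke at near end)
bond 3 stroke→J2  (C1 outputs effort q/C1)
bond 1 stroke→GY1  (J2 effort already set via bond 3)
bond 0 stroke→GY1  (GY GY1: same side as bond 1)
bond 4 stroke→J1  (only one effort-in slot at J1)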